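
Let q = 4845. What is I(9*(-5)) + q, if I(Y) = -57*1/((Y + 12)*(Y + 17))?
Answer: 1492241/308 ≈ 4844.9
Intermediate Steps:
I(Y) = -57/((12 + Y)*(17 + Y)) (I(Y) = -57*1/((12 + Y)*(17 + Y)) = -57/((12 + Y)*(17 + Y)))
I(9*(-5)) + q = -57/(204 + (9*(-5))² + 29*(9*(-5))) + 4845 = -57/(204 + (-45)² + 29*(-45)) + 4845 = -57/(204 + 2025 - 1305) + 4845 = -57/924 + 4845 = -57*1/924 + 4845 = -19/308 + 4845 = 1492241/308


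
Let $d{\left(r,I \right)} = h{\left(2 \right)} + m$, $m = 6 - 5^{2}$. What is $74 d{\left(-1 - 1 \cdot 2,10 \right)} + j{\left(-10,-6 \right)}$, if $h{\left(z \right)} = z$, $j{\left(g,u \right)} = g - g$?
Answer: $-1258$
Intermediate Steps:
$j{\left(g,u \right)} = 0$
$m = -19$ ($m = 6 - 25 = -19$)
$d{\left(r,I \right)} = -17$ ($d{\left(r,I \right)} = 2 - 19 = -17$)
$74 d{\left(-1 - 1 \cdot 2,10 \right)} + j{\left(-10,-6 \right)} = 74 \left(-17\right) + 0 = -1258 + 0 = -1258$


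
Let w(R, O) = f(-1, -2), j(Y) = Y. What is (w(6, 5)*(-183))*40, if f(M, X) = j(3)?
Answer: -21960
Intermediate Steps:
f(M, X) = 3
w(R, O) = 3
(w(6, 5)*(-183))*40 = (3*(-183))*40 = -549*40 = -21960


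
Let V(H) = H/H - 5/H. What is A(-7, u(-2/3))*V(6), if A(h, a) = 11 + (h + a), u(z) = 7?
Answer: 11/6 ≈ 1.8333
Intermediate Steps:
A(h, a) = 11 + a + h (A(h, a) = 11 + (a + h) = 11 + a + h)
V(H) = 1 - 5/H
A(-7, u(-2/3))*V(6) = (11 + 7 - 7)*((-5 + 6)/6) = 11*((⅙)*1) = 11*(⅙) = 11/6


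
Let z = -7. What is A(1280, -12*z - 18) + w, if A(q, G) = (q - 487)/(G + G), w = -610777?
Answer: -80621771/132 ≈ -6.1077e+5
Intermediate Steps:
A(q, G) = (-487 + q)/(2*G) (A(q, G) = (-487 + q)/((2*G)) = (-487 + q)*(1/(2*G)) = (-487 + q)/(2*G))
A(1280, -12*z - 18) + w = (-487 + 1280)/(2*(-12*(-7) - 18)) - 610777 = (½)*793/(84 - 18) - 610777 = (½)*793/66 - 610777 = (½)*(1/66)*793 - 610777 = 793/132 - 610777 = -80621771/132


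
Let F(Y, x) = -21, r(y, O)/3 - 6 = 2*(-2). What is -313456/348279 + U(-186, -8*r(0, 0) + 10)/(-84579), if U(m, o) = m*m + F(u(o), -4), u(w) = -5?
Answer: -12851180483/9819029847 ≈ -1.3088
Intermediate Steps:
r(y, O) = 6 (r(y, O) = 18 + 3*(2*(-2)) = 18 + 3*(-4) = 18 - 12 = 6)
U(m, o) = -21 + m² (U(m, o) = m*m - 21 = m² - 21 = -21 + m²)
-313456/348279 + U(-186, -8*r(0, 0) + 10)/(-84579) = -313456/348279 + (-21 + (-186)²)/(-84579) = -313456*1/348279 + (-21 + 34596)*(-1/84579) = -313456/348279 + 34575*(-1/84579) = -313456/348279 - 11525/28193 = -12851180483/9819029847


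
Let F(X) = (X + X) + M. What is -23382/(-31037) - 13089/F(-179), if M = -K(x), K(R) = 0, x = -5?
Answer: 414614049/11111246 ≈ 37.315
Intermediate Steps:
M = 0 (M = -1*0 = 0)
F(X) = 2*X (F(X) = (X + X) + 0 = 2*X + 0 = 2*X)
-23382/(-31037) - 13089/F(-179) = -23382/(-31037) - 13089/(2*(-179)) = -23382*(-1/31037) - 13089/(-358) = 23382/31037 - 13089*(-1/358) = 23382/31037 + 13089/358 = 414614049/11111246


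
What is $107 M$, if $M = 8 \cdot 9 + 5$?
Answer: $8239$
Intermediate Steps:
$M = 77$ ($M = 72 + 5 = 77$)
$107 M = 107 \cdot 77 = 8239$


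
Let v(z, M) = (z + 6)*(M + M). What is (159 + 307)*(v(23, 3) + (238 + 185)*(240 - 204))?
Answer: 7177332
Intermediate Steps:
v(z, M) = 2*M*(6 + z) (v(z, M) = (6 + z)*(2*M) = 2*M*(6 + z))
(159 + 307)*(v(23, 3) + (238 + 185)*(240 - 204)) = (159 + 307)*(2*3*(6 + 23) + (238 + 185)*(240 - 204)) = 466*(2*3*29 + 423*36) = 466*(174 + 15228) = 466*15402 = 7177332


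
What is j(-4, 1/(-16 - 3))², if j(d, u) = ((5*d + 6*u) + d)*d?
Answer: 3415104/361 ≈ 9460.1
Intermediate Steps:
j(d, u) = d*(6*d + 6*u) (j(d, u) = (6*d + 6*u)*d = d*(6*d + 6*u))
j(-4, 1/(-16 - 3))² = (6*(-4)*(-4 + 1/(-16 - 3)))² = (6*(-4)*(-4 + 1/(-19)))² = (6*(-4)*(-4 - 1/19))² = (6*(-4)*(-77/19))² = (1848/19)² = 3415104/361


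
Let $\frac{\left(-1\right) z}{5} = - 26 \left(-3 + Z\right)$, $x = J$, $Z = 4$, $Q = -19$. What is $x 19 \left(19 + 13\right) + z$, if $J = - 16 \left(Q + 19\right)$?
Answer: $130$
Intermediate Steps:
$J = 0$ ($J = - 16 \left(-19 + 19\right) = \left(-16\right) 0 = 0$)
$x = 0$
$z = 130$ ($z = - 5 \left(- 26 \left(-3 + 4\right)\right) = - 5 \left(\left(-26\right) 1\right) = \left(-5\right) \left(-26\right) = 130$)
$x 19 \left(19 + 13\right) + z = 0 \cdot 19 \left(19 + 13\right) + 130 = 0 \cdot 19 \cdot 32 + 130 = 0 \cdot 608 + 130 = 0 + 130 = 130$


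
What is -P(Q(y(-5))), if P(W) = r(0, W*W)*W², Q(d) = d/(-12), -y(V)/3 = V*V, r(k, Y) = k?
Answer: 0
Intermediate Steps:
y(V) = -3*V² (y(V) = -3*V*V = -3*V²)
Q(d) = -d/12 (Q(d) = d*(-1/12) = -d/12)
P(W) = 0 (P(W) = 0*W² = 0)
-P(Q(y(-5))) = -1*0 = 0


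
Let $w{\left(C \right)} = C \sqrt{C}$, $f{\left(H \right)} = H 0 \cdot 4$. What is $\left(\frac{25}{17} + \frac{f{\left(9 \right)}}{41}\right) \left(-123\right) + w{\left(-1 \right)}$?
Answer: $- \frac{3075}{17} - i \approx -180.88 - 1.0 i$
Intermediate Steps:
$f{\left(H \right)} = 0$ ($f{\left(H \right)} = 0 \cdot 4 = 0$)
$w{\left(C \right)} = C^{\frac{3}{2}}$
$\left(\frac{25}{17} + \frac{f{\left(9 \right)}}{41}\right) \left(-123\right) + w{\left(-1 \right)} = \left(\frac{25}{17} + \frac{0}{41}\right) \left(-123\right) + \left(-1\right)^{\frac{3}{2}} = \left(25 \cdot \frac{1}{17} + 0 \cdot \frac{1}{41}\right) \left(-123\right) - i = \left(\frac{25}{17} + 0\right) \left(-123\right) - i = \frac{25}{17} \left(-123\right) - i = - \frac{3075}{17} - i$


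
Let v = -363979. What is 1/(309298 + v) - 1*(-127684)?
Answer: 6981888803/54681 ≈ 1.2768e+5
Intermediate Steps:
1/(309298 + v) - 1*(-127684) = 1/(309298 - 363979) - 1*(-127684) = 1/(-54681) + 127684 = -1/54681 + 127684 = 6981888803/54681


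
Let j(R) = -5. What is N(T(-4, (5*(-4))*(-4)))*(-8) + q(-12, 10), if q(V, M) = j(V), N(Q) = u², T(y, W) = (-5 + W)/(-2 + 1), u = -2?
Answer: -37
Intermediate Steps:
T(y, W) = 5 - W (T(y, W) = (-5 + W)/(-1) = (-5 + W)*(-1) = 5 - W)
N(Q) = 4 (N(Q) = (-2)² = 4)
q(V, M) = -5
N(T(-4, (5*(-4))*(-4)))*(-8) + q(-12, 10) = 4*(-8) - 5 = -32 - 5 = -37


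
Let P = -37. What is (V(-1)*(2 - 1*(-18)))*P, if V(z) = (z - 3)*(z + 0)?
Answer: -2960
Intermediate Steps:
V(z) = z*(-3 + z) (V(z) = (-3 + z)*z = z*(-3 + z))
(V(-1)*(2 - 1*(-18)))*P = ((-(-3 - 1))*(2 - 1*(-18)))*(-37) = ((-1*(-4))*(2 + 18))*(-37) = (4*20)*(-37) = 80*(-37) = -2960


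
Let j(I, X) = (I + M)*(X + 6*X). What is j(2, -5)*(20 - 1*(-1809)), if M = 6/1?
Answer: -512120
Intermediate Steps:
M = 6 (M = 6*1 = 6)
j(I, X) = 7*X*(6 + I) (j(I, X) = (I + 6)*(X + 6*X) = (6 + I)*(7*X) = 7*X*(6 + I))
j(2, -5)*(20 - 1*(-1809)) = (7*(-5)*(6 + 2))*(20 - 1*(-1809)) = (7*(-5)*8)*(20 + 1809) = -280*1829 = -512120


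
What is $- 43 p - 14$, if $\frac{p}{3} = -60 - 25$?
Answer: $10951$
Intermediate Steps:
$p = -255$ ($p = 3 \left(-60 - 25\right) = 3 \left(-85\right) = -255$)
$- 43 p - 14 = \left(-43\right) \left(-255\right) - 14 = 10965 - 14 = 10951$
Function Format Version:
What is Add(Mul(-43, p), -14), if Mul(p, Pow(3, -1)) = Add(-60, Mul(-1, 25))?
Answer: 10951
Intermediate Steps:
p = -255 (p = Mul(3, Add(-60, Mul(-1, 25))) = Mul(3, Add(-60, -25)) = Mul(3, -85) = -255)
Add(Mul(-43, p), -14) = Add(Mul(-43, -255), -14) = Add(10965, -14) = 10951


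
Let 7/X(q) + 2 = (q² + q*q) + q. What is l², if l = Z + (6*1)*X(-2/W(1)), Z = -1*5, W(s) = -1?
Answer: 1/16 ≈ 0.062500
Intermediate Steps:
Z = -5
X(q) = 7/(-2 + q + 2*q²) (X(q) = 7/(-2 + ((q² + q*q) + q)) = 7/(-2 + ((q² + q²) + q)) = 7/(-2 + (2*q² + q)) = 7/(-2 + (q + 2*q²)) = 7/(-2 + q + 2*q²))
l = ¼ (l = -5 + (6*1)*(7/(-2 - 2/(-1) + 2*(-2/(-1))²)) = -5 + 6*(7/(-2 - 2*(-1) + 2*(-2*(-1))²)) = -5 + 6*(7/(-2 + 2 + 2*2²)) = -5 + 6*(7/(-2 + 2 + 2*4)) = -5 + 6*(7/(-2 + 2 + 8)) = -5 + 6*(7/8) = -5 + 21/4 = ¼ ≈ 0.25000)
l² = (¼)² = 1/16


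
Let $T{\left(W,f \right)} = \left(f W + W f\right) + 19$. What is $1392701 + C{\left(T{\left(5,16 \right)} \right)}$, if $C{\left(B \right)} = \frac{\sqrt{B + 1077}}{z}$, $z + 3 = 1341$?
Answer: $1392701 + \frac{\sqrt{314}}{669} \approx 1.3927 \cdot 10^{6}$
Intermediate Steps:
$z = 1338$ ($z = -3 + 1341 = 1338$)
$T{\left(W,f \right)} = 19 + 2 W f$ ($T{\left(W,f \right)} = \left(W f + W f\right) + 19 = 2 W f + 19 = 19 + 2 W f$)
$C{\left(B \right)} = \frac{\sqrt{1077 + B}}{1338}$ ($C{\left(B \right)} = \frac{\sqrt{B + 1077}}{1338} = \sqrt{1077 + B} \frac{1}{1338} = \frac{\sqrt{1077 + B}}{1338}$)
$1392701 + C{\left(T{\left(5,16 \right)} \right)} = 1392701 + \frac{\sqrt{1077 + \left(19 + 2 \cdot 5 \cdot 16\right)}}{1338} = 1392701 + \frac{\sqrt{1077 + \left(19 + 160\right)}}{1338} = 1392701 + \frac{\sqrt{1077 + 179}}{1338} = 1392701 + \frac{\sqrt{1256}}{1338} = 1392701 + \frac{2 \sqrt{314}}{1338} = 1392701 + \frac{\sqrt{314}}{669}$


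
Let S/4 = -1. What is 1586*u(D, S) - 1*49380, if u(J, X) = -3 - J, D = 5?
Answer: -62068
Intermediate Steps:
S = -4 (S = 4*(-1) = -4)
1586*u(D, S) - 1*49380 = 1586*(-3 - 1*5) - 1*49380 = 1586*(-3 - 5) - 49380 = 1586*(-8) - 49380 = -12688 - 49380 = -62068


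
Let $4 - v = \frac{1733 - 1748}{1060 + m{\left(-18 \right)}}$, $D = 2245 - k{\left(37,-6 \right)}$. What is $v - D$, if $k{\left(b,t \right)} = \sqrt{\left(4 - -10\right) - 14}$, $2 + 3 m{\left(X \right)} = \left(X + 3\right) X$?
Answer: $- \frac{7726923}{3448} \approx -2241.0$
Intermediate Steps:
$m{\left(X \right)} = - \frac{2}{3} + \frac{X \left(3 + X\right)}{3}$ ($m{\left(X \right)} = - \frac{2}{3} + \frac{\left(X + 3\right) X}{3} = - \frac{2}{3} + \frac{\left(3 + X\right) X}{3} = - \frac{2}{3} + \frac{X \left(3 + X\right)}{3}$)
$k{\left(b,t \right)} = 0$ ($k{\left(b,t \right)} = \sqrt{\left(4 + 10\right) - 14} = \sqrt{14 - 14} = \sqrt{0} = 0$)
$D = 2245$ ($D = 2245 - 0 = 2245 + 0 = 2245$)
$v = \frac{13837}{3448}$ ($v = 4 - \frac{1733 - 1748}{1060 - \left(\frac{56}{3} - 108\right)} = 4 - - \frac{15}{1060 - - \frac{268}{3}} = 4 - - \frac{15}{1060 + \frac{268}{3}} = 4 - - \frac{15}{\frac{3448}{3}} = 4 - \left(-15\right) \frac{3}{3448} = 4 - - \frac{45}{3448} = 4 + \frac{45}{3448} = \frac{13837}{3448} \approx 4.0131$)
$v - D = \frac{13837}{3448} - 2245 = - \frac{7726923}{3448}$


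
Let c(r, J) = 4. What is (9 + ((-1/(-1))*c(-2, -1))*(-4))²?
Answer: 49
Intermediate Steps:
(9 + ((-1/(-1))*c(-2, -1))*(-4))² = (9 + (-1/(-1)*4)*(-4))² = (9 + (-1*(-1)*4)*(-4))² = (9 + (1*4)*(-4))² = (9 + 4*(-4))² = (9 - 16)² = (-7)² = 49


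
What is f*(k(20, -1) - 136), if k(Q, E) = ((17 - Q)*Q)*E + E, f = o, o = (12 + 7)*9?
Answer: -13167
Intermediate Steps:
o = 171 (o = 19*9 = 171)
f = 171
k(Q, E) = E + E*Q*(17 - Q) (k(Q, E) = (Q*(17 - Q))*E + E = E*Q*(17 - Q) + E = E + E*Q*(17 - Q))
f*(k(20, -1) - 136) = 171*(-(1 - 1*20² + 17*20) - 136) = 171*(-(1 - 1*400 + 340) - 136) = 171*(-(1 - 400 + 340) - 136) = 171*(-1*(-59) - 136) = 171*(59 - 136) = 171*(-77) = -13167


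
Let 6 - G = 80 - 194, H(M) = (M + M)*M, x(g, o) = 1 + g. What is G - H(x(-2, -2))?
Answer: 118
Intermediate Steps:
H(M) = 2*M² (H(M) = (2*M)*M = 2*M²)
G = 120 (G = 6 - (80 - 194) = 6 - 1*(-114) = 6 + 114 = 120)
G - H(x(-2, -2)) = 120 - 2*(1 - 2)² = 120 - 2*(-1)² = 120 - 2 = 118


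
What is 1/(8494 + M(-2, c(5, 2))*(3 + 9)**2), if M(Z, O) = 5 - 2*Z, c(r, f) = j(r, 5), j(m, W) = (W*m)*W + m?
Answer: 1/9790 ≈ 0.00010215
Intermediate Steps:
j(m, W) = m + m*W**2 (j(m, W) = m*W**2 + m = m + m*W**2)
c(r, f) = 26*r (c(r, f) = r*(1 + 5**2) = r*(1 + 25) = r*26 = 26*r)
1/(8494 + M(-2, c(5, 2))*(3 + 9)**2) = 1/(8494 + (5 - 2*(-2))*(3 + 9)**2) = 1/(8494 + (5 + 4)*12**2) = 1/(8494 + 9*144) = 1/(8494 + 1296) = 1/9790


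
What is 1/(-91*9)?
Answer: -1/819 ≈ -0.0012210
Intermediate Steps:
1/(-91*9) = 1/(-819) = -1/819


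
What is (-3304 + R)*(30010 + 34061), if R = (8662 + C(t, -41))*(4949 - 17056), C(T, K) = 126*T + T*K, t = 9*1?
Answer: -7312807207503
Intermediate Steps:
t = 9
C(T, K) = 126*T + K*T
R = -114132689 (R = (8662 + 9*(126 - 41))*(4949 - 17056) = (8662 + 9*85)*(-12107) = (8662 + 765)*(-12107) = 9427*(-12107) = -114132689)
(-3304 + R)*(30010 + 34061) = (-3304 - 114132689)*(30010 + 34061) = -114135993*64071 = -7312807207503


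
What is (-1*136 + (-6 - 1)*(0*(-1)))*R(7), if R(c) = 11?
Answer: -1496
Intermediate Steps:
(-1*136 + (-6 - 1)*(0*(-1)))*R(7) = (-1*136 + (-6 - 1)*(0*(-1)))*11 = (-136 - 7*0)*11 = (-136 + 0)*11 = -136*11 = -1496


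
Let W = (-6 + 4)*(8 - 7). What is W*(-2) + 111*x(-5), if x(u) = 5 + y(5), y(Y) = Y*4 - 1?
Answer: 2668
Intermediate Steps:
y(Y) = -1 + 4*Y (y(Y) = 4*Y - 1 = -1 + 4*Y)
W = -2 (W = -2*1 = -2)
x(u) = 24 (x(u) = 5 + (-1 + 4*5) = 5 + (-1 + 20) = 5 + 19 = 24)
W*(-2) + 111*x(-5) = -2*(-2) + 111*24 = 4 + 2664 = 2668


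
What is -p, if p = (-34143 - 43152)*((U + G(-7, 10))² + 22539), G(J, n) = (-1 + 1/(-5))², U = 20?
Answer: 222210309489/125 ≈ 1.7777e+9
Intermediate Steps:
G(J, n) = 36/25 (G(J, n) = (-1 - ⅕)² = (-6/5)² = 36/25)
p = -222210309489/125 (p = (-34143 - 43152)*((20 + 36/25)² + 22539) = -77295*((536/25)² + 22539) = -77295*(287296/625 + 22539) = -77295*14374171/625 = -222210309489/125 ≈ -1.7777e+9)
-p = -1*(-222210309489/125) = 222210309489/125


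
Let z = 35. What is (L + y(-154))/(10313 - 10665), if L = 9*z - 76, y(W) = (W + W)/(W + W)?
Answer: -15/22 ≈ -0.68182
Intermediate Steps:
y(W) = 1 (y(W) = (2*W)/((2*W)) = (2*W)*(1/(2*W)) = 1)
L = 239 (L = 9*35 - 76 = 315 - 76 = 239)
(L + y(-154))/(10313 - 10665) = (239 + 1)/(10313 - 10665) = 240/(-352) = 240*(-1/352) = -15/22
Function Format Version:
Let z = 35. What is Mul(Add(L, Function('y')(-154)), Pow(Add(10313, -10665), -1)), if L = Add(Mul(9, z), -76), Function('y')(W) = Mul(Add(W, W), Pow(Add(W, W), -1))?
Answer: Rational(-15, 22) ≈ -0.68182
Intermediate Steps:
Function('y')(W) = 1 (Function('y')(W) = Mul(Mul(2, W), Pow(Mul(2, W), -1)) = Mul(Mul(2, W), Mul(Rational(1, 2), Pow(W, -1))) = 1)
L = 239 (L = Add(Mul(9, 35), -76) = Add(315, -76) = 239)
Mul(Add(L, Function('y')(-154)), Pow(Add(10313, -10665), -1)) = Mul(Add(239, 1), Pow(Add(10313, -10665), -1)) = Mul(240, Pow(-352, -1)) = Mul(240, Rational(-1, 352)) = Rational(-15, 22)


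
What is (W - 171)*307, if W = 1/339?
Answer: -17796176/339 ≈ -52496.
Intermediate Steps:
W = 1/339 ≈ 0.0029499
(W - 171)*307 = (1/339 - 171)*307 = -57968/339*307 = -17796176/339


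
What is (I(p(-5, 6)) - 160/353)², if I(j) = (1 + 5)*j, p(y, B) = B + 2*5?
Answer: 1137577984/124609 ≈ 9129.2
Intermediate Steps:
p(y, B) = 10 + B (p(y, B) = B + 10 = 10 + B)
I(j) = 6*j
(I(p(-5, 6)) - 160/353)² = (6*(10 + 6) - 160/353)² = (6*16 - 160*1/353)² = (96 - 160/353)² = (33728/353)² = 1137577984/124609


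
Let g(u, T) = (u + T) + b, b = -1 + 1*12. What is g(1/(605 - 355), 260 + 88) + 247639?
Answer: 61999501/250 ≈ 2.4800e+5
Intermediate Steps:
b = 11 (b = -1 + 12 = 11)
g(u, T) = 11 + T + u (g(u, T) = (u + T) + 11 = (T + u) + 11 = 11 + T + u)
g(1/(605 - 355), 260 + 88) + 247639 = (11 + (260 + 88) + 1/(605 - 355)) + 247639 = (11 + 348 + 1/250) + 247639 = 89751/250 + 247639 = 61999501/250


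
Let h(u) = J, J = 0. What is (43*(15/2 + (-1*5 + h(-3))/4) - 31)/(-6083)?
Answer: -951/24332 ≈ -0.039084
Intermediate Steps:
h(u) = 0
(43*(15/2 + (-1*5 + h(-3))/4) - 31)/(-6083) = (43*(15/2 + (-1*5 + 0)/4) - 31)/(-6083) = (43*(15*(½) + (-5 + 0)*(¼)) - 31)*(-1/6083) = (43*(15/2 - 5*¼) - 31)*(-1/6083) = (43*(15/2 - 5/4) - 31)*(-1/6083) = (43*(25/4) - 31)*(-1/6083) = (1075/4 - 31)*(-1/6083) = (951/4)*(-1/6083) = -951/24332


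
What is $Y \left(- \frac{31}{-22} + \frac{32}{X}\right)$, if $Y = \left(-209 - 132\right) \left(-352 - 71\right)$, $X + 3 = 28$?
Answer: $\frac{19394127}{50} \approx 3.8788 \cdot 10^{5}$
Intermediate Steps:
$X = 25$ ($X = -3 + 28 = 25$)
$Y = 144243$ ($Y = \left(-341\right) \left(-423\right) = 144243$)
$Y \left(- \frac{31}{-22} + \frac{32}{X}\right) = 144243 \left(- \frac{31}{-22} + \frac{32}{25}\right) = 144243 \left(\left(-31\right) \left(- \frac{1}{22}\right) + 32 \cdot \frac{1}{25}\right) = 144243 \left(\frac{31}{22} + \frac{32}{25}\right) = 144243 \cdot \frac{1479}{550} = \frac{19394127}{50}$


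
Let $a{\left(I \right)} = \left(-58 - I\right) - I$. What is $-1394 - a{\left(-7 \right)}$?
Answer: $-1350$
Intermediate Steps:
$a{\left(I \right)} = -58 - 2 I$
$-1394 - a{\left(-7 \right)} = -1394 - \left(-58 - -14\right) = -1394 - \left(-58 + 14\right) = -1394 - -44 = -1394 + 44 = -1350$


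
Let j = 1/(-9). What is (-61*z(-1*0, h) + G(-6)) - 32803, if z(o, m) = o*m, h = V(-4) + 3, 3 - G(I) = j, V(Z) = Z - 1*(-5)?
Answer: -295199/9 ≈ -32800.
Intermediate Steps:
V(Z) = 5 + Z (V(Z) = Z + 5 = 5 + Z)
j = -⅑ ≈ -0.11111
G(I) = 28/9 (G(I) = 3 - 1*(-⅑) = 3 + ⅑ = 28/9)
h = 4 (h = (5 - 4) + 3 = 1 + 3 = 4)
z(o, m) = m*o
(-61*z(-1*0, h) + G(-6)) - 32803 = (-244*(-1*0) + 28/9) - 32803 = (-244*0 + 28/9) - 32803 = (-61*0 + 28/9) - 32803 = (0 + 28/9) - 32803 = 28/9 - 32803 = -295199/9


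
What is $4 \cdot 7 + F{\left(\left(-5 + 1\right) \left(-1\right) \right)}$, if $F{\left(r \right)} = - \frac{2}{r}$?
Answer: $\frac{55}{2} \approx 27.5$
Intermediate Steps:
$4 \cdot 7 + F{\left(\left(-5 + 1\right) \left(-1\right) \right)} = 4 \cdot 7 - \frac{2}{\left(-5 + 1\right) \left(-1\right)} = 28 - \frac{2}{\left(-4\right) \left(-1\right)} = 28 - \frac{2}{4} = 28 - \frac{1}{2} = \frac{55}{2}$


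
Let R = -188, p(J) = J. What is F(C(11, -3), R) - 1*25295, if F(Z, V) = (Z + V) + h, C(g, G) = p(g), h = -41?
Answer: -25513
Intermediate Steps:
C(g, G) = g
F(Z, V) = -41 + V + Z (F(Z, V) = (Z + V) - 41 = (V + Z) - 41 = -41 + V + Z)
F(C(11, -3), R) - 1*25295 = (-41 - 188 + 11) - 1*25295 = -218 - 25295 = -25513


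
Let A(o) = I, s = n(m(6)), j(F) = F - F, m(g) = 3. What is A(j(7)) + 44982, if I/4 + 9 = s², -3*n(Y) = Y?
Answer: 44950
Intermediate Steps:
j(F) = 0
n(Y) = -Y/3
s = -1 (s = -⅓*3 = -1)
I = -32 (I = -36 + 4*(-1)² = -36 + 4*1 = -36 + 4 = -32)
A(o) = -32
A(j(7)) + 44982 = -32 + 44982 = 44950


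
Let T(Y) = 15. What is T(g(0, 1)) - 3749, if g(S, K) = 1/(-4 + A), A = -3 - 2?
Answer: -3734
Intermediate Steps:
A = -5
g(S, K) = -⅑ (g(S, K) = 1/(-4 - 5) = 1/(-9) = -⅑)
T(g(0, 1)) - 3749 = 15 - 3749 = -3734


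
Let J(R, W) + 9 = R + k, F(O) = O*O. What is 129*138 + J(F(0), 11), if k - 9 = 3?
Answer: 17805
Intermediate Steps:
k = 12 (k = 9 + 3 = 12)
F(O) = O²
J(R, W) = 3 + R (J(R, W) = -9 + (R + 12) = -9 + (12 + R) = 3 + R)
129*138 + J(F(0), 11) = 129*138 + (3 + 0²) = 17802 + (3 + 0) = 17802 + 3 = 17805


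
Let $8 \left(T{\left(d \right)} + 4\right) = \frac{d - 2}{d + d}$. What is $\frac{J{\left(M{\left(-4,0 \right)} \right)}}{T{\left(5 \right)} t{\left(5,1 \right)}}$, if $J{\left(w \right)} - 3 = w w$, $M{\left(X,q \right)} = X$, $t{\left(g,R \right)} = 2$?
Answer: $- \frac{760}{317} \approx -2.3975$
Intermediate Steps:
$T{\left(d \right)} = -4 + \frac{-2 + d}{16 d}$ ($T{\left(d \right)} = -4 + \frac{\left(d - 2\right) \frac{1}{d + d}}{8} = -4 + \frac{\left(-2 + d\right) \frac{1}{2 d}}{8} = -4 + \frac{\frac{1}{2} \frac{1}{d} \left(-2 + d\right)}{8} = -4 + \frac{-2 + d}{16 d}$)
$J{\left(w \right)} = 3 + w^{2}$ ($J{\left(w \right)} = 3 + w w = 3 + w^{2}$)
$\frac{J{\left(M{\left(-4,0 \right)} \right)}}{T{\left(5 \right)} t{\left(5,1 \right)}} = \frac{3 + \left(-4\right)^{2}}{\frac{-2 - 315}{16 \cdot 5} \cdot 2} = \frac{3 + 16}{\frac{1}{16} \cdot \frac{1}{5} \left(-2 - 315\right) 2} = \frac{19}{\frac{1}{16} \cdot \frac{1}{5} \left(-317\right) 2} = \frac{19}{\left(- \frac{317}{80}\right) 2} = \frac{19}{- \frac{317}{40}} = 19 \left(- \frac{40}{317}\right) = - \frac{760}{317}$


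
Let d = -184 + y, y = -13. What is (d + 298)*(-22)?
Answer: -2222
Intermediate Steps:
d = -197 (d = -184 - 13 = -197)
(d + 298)*(-22) = (-197 + 298)*(-22) = 101*(-22) = -2222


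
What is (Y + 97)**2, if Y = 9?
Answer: 11236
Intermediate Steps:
(Y + 97)**2 = (9 + 97)**2 = 106**2 = 11236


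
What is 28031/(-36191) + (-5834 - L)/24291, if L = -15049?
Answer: -347400956/879115581 ≈ -0.39517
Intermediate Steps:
28031/(-36191) + (-5834 - L)/24291 = 28031/(-36191) + (-5834 - 1*(-15049))/24291 = 28031*(-1/36191) + (-5834 + 15049)*(1/24291) = -28031/36191 + 9215*(1/24291) = -28031/36191 + 9215/24291 = -347400956/879115581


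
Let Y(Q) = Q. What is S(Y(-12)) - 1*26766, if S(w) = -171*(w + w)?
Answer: -22662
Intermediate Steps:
S(w) = -342*w
S(Y(-12)) - 1*26766 = -342*(-12) - 1*26766 = 4104 - 26766 = -22662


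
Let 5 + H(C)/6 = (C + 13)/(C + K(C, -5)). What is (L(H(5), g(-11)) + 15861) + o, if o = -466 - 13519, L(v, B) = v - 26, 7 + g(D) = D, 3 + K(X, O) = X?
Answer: 12848/7 ≈ 1835.4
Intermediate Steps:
K(X, O) = -3 + X
g(D) = -7 + D
H(C) = -30 + 6*(13 + C)/(-3 + 2*C) (H(C) = -30 + 6*((C + 13)/(C + (-3 + C))) = -30 + 6*((13 + C)/(-3 + 2*C)) = -30 + 6*(13 + C)/(-3 + 2*C))
L(v, B) = -26 + v
o = -13985
(L(H(5), g(-11)) + 15861) + o = ((-26 + 6*(28 - 9*5)/(-3 + 2*5)) + 15861) - 13985 = ((-26 + 6*(28 - 45)/(-3 + 10)) + 15861) - 13985 = ((-26 + 6*(-17)/7) + 15861) - 13985 = ((-26 + 6*(⅐)*(-17)) + 15861) - 13985 = ((-26 - 102/7) + 15861) - 13985 = (-284/7 + 15861) - 13985 = 110743/7 - 13985 = 12848/7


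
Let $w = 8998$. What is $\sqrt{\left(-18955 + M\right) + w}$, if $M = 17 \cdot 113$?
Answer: $14 i \sqrt{41} \approx 89.644 i$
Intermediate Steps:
$M = 1921$
$\sqrt{\left(-18955 + M\right) + w} = \sqrt{\left(-18955 + 1921\right) + 8998} = \sqrt{-17034 + 8998} = \sqrt{-8036} = 14 i \sqrt{41}$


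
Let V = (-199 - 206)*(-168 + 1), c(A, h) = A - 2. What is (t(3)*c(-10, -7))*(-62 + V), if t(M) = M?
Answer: -2432628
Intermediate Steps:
c(A, h) = -2 + A
V = 67635 (V = -405*(-167) = 67635)
(t(3)*c(-10, -7))*(-62 + V) = (3*(-2 - 10))*(-62 + 67635) = (3*(-12))*67573 = -36*67573 = -2432628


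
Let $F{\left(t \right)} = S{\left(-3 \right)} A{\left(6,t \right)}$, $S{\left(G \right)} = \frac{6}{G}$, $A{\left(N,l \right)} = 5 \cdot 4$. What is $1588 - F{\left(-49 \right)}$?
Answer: $1628$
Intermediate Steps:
$A{\left(N,l \right)} = 20$
$F{\left(t \right)} = -40$ ($F{\left(t \right)} = \frac{6}{-3} \cdot 20 = 6 \left(- \frac{1}{3}\right) 20 = \left(-2\right) 20 = -40$)
$1588 - F{\left(-49 \right)} = 1588 - -40 = 1588 + 40 = 1628$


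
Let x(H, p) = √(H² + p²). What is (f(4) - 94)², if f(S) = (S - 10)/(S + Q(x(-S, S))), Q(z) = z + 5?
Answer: 21716752/2401 - 223680*√2/2401 ≈ 8913.1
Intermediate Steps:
Q(z) = 5 + z
f(S) = (-10 + S)/(5 + S + √2*√(S²)) (f(S) = (S - 10)/(S + (5 + √((-S)² + S²))) = (-10 + S)/(S + (5 + √(S² + S²))) = (-10 + S)/(S + (5 + √(2*S²))) = (-10 + S)/(S + (5 + √2*√(S²))) = (-10 + S)/(5 + S + √2*√(S²)))
(f(4) - 94)² = ((-10 + 4)/(5 + 4 + √2*√(4²)) - 94)² = (-6/(5 + 4 + √2*√16) - 94)² = (-6/(5 + 4 + √2*4) - 94)² = (-6/(5 + 4 + 4*√2) - 94)² = (-6/(9 + 4*√2) - 94)² = (-94 - 6/(9 + 4*√2))²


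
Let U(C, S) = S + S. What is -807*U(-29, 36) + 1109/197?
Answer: -11445379/197 ≈ -58098.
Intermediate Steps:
U(C, S) = 2*S
-807*U(-29, 36) + 1109/197 = -1614*36 + 1109/197 = -807*72 + 1109*(1/197) = -58104 + 1109/197 = -11445379/197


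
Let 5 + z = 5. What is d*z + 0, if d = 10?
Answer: 0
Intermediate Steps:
z = 0 (z = -5 + 5 = 0)
d*z + 0 = 10*0 + 0 = 0 + 0 = 0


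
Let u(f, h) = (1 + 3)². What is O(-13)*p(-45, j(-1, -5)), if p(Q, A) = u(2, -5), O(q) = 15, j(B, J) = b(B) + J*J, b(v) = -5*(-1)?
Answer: 240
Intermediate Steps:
b(v) = 5
j(B, J) = 5 + J² (j(B, J) = 5 + J*J = 5 + J²)
u(f, h) = 16 (u(f, h) = 4² = 16)
p(Q, A) = 16
O(-13)*p(-45, j(-1, -5)) = 15*16 = 240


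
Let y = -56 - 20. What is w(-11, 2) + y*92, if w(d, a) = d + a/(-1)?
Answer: -7005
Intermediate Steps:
y = -76
w(d, a) = d - a (w(d, a) = d + a*(-1) = d - a)
w(-11, 2) + y*92 = (-11 - 1*2) - 76*92 = (-11 - 2) - 6992 = -13 - 6992 = -7005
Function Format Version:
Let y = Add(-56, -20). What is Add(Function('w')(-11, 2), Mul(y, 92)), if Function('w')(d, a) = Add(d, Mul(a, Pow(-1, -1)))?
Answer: -7005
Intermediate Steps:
y = -76
Function('w')(d, a) = Add(d, Mul(-1, a)) (Function('w')(d, a) = Add(d, Mul(a, -1)) = Add(d, Mul(-1, a)))
Add(Function('w')(-11, 2), Mul(y, 92)) = Add(Add(-11, Mul(-1, 2)), Mul(-76, 92)) = Add(Add(-11, -2), -6992) = Add(-13, -6992) = -7005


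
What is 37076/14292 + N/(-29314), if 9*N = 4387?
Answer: 269969827/104738922 ≈ 2.5775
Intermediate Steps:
N = 4387/9 (N = (⅑)*4387 = 4387/9 ≈ 487.44)
37076/14292 + N/(-29314) = 37076/14292 + (4387/9)/(-29314) = 37076*(1/14292) + (4387/9)*(-1/29314) = 9269/3573 - 4387/263826 = 269969827/104738922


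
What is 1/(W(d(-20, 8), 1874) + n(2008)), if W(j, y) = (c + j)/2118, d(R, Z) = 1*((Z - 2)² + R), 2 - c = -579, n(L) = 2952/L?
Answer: 177206/310463 ≈ 0.57078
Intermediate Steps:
c = 581 (c = 2 - 1*(-579) = 2 + 579 = 581)
d(R, Z) = R + (-2 + Z)² (d(R, Z) = 1*((-2 + Z)² + R) = 1*(R + (-2 + Z)²) = R + (-2 + Z)²)
W(j, y) = 581/2118 + j/2118 (W(j, y) = (581 + j)/2118 = (581 + j)*(1/2118) = 581/2118 + j/2118)
1/(W(d(-20, 8), 1874) + n(2008)) = 1/((581/2118 + (-20 + (-2 + 8)²)/2118) + 2952/2008) = 1/((581/2118 + (-20 + 6²)/2118) + 2952*(1/2008)) = 1/((581/2118 + (-20 + 36)/2118) + 369/251) = 1/((581/2118 + (1/2118)*16) + 369/251) = 1/((581/2118 + 8/1059) + 369/251) = 1/(199/706 + 369/251) = 1/(310463/177206) = 177206/310463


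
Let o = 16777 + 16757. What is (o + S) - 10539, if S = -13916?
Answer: 9079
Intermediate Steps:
o = 33534
(o + S) - 10539 = (33534 - 13916) - 10539 = 19618 - 10539 = 9079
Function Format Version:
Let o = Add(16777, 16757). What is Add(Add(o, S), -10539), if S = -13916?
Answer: 9079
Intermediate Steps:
o = 33534
Add(Add(o, S), -10539) = Add(Add(33534, -13916), -10539) = Add(19618, -10539) = 9079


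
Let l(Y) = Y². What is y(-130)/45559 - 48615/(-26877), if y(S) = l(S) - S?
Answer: 890855365/408163081 ≈ 2.1826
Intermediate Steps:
y(S) = S² - S
y(-130)/45559 - 48615/(-26877) = -130*(-1 - 130)/45559 - 48615/(-26877) = -130*(-131)*(1/45559) - 48615*(-1/26877) = 17030*(1/45559) + 16205/8959 = 17030/45559 + 16205/8959 = 890855365/408163081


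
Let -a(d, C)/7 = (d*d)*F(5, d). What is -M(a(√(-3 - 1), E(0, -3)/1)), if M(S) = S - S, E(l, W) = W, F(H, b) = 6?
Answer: 0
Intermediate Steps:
a(d, C) = -42*d² (a(d, C) = -7*d*d*6 = -7*d²*6 = -42*d²)
M(S) = 0
-M(a(√(-3 - 1), E(0, -3)/1)) = -1*0 = 0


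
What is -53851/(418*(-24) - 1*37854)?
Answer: 53851/47886 ≈ 1.1246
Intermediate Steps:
-53851/(418*(-24) - 1*37854) = -53851/(-10032 - 37854) = -53851/(-47886) = -53851*(-1/47886) = 53851/47886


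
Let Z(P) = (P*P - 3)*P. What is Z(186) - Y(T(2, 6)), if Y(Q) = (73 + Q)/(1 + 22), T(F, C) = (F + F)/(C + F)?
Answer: 295977561/46 ≈ 6.4343e+6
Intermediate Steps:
T(F, C) = 2*F/(C + F) (T(F, C) = (2*F)/(C + F) = 2*F/(C + F))
Z(P) = P*(-3 + P²) (Z(P) = (P² - 3)*P = (-3 + P²)*P = P*(-3 + P²))
Y(Q) = 73/23 + Q/23 (Y(Q) = (73 + Q)/23 = (73 + Q)*(1/23) = 73/23 + Q/23)
Z(186) - Y(T(2, 6)) = 186*(-3 + 186²) - (73/23 + (2*2/(6 + 2))/23) = 186*(-3 + 34596) - (73/23 + (2*2/8)/23) = 186*34593 - (73/23 + (2*2*(⅛))/23) = 6434298 - (73/23 + (1/23)*(½)) = 6434298 - (73/23 + 1/46) = 6434298 - 1*147/46 = 6434298 - 147/46 = 295977561/46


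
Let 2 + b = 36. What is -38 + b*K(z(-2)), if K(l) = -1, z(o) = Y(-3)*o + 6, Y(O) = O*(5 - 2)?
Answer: -72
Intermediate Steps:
b = 34 (b = -2 + 36 = 34)
Y(O) = 3*O (Y(O) = O*3 = 3*O)
z(o) = 6 - 9*o (z(o) = (3*(-3))*o + 6 = -9*o + 6 = 6 - 9*o)
-38 + b*K(z(-2)) = -38 + 34*(-1) = -38 - 34 = -72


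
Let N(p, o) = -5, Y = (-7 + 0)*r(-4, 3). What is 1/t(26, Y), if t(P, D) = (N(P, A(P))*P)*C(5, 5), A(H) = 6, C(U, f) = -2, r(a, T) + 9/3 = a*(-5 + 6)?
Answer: 1/260 ≈ 0.0038462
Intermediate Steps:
r(a, T) = -3 + a (r(a, T) = -3 + a*(-5 + 6) = -3 + a*1 = -3 + a)
Y = 49 (Y = (-7 + 0)*(-3 - 4) = -7*(-7) = 49)
t(P, D) = 10*P (t(P, D) = -5*P*(-2) = 10*P)
1/t(26, Y) = 1/(10*26) = 1/260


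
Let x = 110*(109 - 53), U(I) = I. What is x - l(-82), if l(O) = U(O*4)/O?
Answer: 6156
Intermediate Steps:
l(O) = 4 (l(O) = (O*4)/O = (4*O)/O = 4)
x = 6160 (x = 110*56 = 6160)
x - l(-82) = 6160 - 1*4 = 6160 - 4 = 6156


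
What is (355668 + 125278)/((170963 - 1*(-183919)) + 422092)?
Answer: 240473/388487 ≈ 0.61900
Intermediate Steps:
(355668 + 125278)/((170963 - 1*(-183919)) + 422092) = 480946/((170963 + 183919) + 422092) = 480946/(354882 + 422092) = 480946/776974 = 480946*(1/776974) = 240473/388487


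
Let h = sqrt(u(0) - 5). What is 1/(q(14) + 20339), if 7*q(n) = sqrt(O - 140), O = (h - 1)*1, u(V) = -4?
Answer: 7/(142373 + sqrt(3)*sqrt(-47 + I)) ≈ 4.9167e-5 - 4.1009e-9*I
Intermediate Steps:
h = 3*I (h = sqrt(-4 - 5) = sqrt(-9) = 3*I ≈ 3.0*I)
O = -1 + 3*I (O = (3*I - 1)*1 = (-1 + 3*I)*1 = -1 + 3*I ≈ -1.0 + 3.0*I)
q(n) = sqrt(-141 + 3*I)/7 (q(n) = sqrt((-1 + 3*I) - 140)/7 = sqrt(-141 + 3*I)/7)
1/(q(14) + 20339) = 1/(sqrt(-141 + 3*I)/7 + 20339) = 1/(20339 + sqrt(-141 + 3*I)/7)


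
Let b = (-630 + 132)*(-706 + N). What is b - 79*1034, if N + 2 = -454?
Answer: 496990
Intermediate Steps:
N = -456 (N = -2 - 454 = -456)
b = 578676 (b = (-630 + 132)*(-706 - 456) = -498*(-1162) = 578676)
b - 79*1034 = 578676 - 79*1034 = 578676 - 81686 = 496990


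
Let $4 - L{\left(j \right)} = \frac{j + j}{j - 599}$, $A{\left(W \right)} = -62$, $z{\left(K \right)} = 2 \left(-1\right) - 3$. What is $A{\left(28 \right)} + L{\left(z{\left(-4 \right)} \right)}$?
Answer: $- \frac{17521}{302} \approx -58.017$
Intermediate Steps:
$z{\left(K \right)} = -5$ ($z{\left(K \right)} = -2 - 3 = -5$)
$L{\left(j \right)} = 4 - \frac{2 j}{-599 + j}$ ($L{\left(j \right)} = 4 - \frac{j + j}{j - 599} = 4 - \frac{2 j}{-599 + j}$)
$A{\left(28 \right)} + L{\left(z{\left(-4 \right)} \right)} = -62 + \frac{2 \left(-1198 - 5\right)}{-599 - 5} = -62 + 2 \frac{1}{-604} \left(-1203\right) = -62 + 2 \left(- \frac{1}{604}\right) \left(-1203\right) = -62 + \frac{1203}{302} = - \frac{17521}{302}$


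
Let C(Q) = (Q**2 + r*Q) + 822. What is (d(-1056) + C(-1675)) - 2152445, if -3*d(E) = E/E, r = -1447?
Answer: 9233180/3 ≈ 3.0777e+6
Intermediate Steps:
d(E) = -1/3 (d(E) = -E/(3*E) = -1/3*1 = -1/3)
C(Q) = 822 + Q**2 - 1447*Q (C(Q) = (Q**2 - 1447*Q) + 822 = 822 + Q**2 - 1447*Q)
(d(-1056) + C(-1675)) - 2152445 = (-1/3 + (822 + (-1675)**2 - 1447*(-1675))) - 2152445 = (-1/3 + (822 + 2805625 + 2423725)) - 2152445 = (-1/3 + 5230172) - 2152445 = 15690515/3 - 2152445 = 9233180/3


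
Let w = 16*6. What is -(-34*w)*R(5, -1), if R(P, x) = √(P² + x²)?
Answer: 3264*√26 ≈ 16643.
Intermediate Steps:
w = 96
-(-34*w)*R(5, -1) = -(-34*96)*√(5² + (-1)²) = -(-3264)*√(25 + 1) = -(-3264)*√26 = 3264*√26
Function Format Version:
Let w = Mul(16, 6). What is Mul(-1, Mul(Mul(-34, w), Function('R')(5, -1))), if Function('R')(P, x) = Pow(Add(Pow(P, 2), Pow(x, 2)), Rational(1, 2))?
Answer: Mul(3264, Pow(26, Rational(1, 2))) ≈ 16643.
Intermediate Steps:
w = 96
Mul(-1, Mul(Mul(-34, w), Function('R')(5, -1))) = Mul(-1, Mul(Mul(-34, 96), Pow(Add(Pow(5, 2), Pow(-1, 2)), Rational(1, 2)))) = Mul(-1, Mul(-3264, Pow(Add(25, 1), Rational(1, 2)))) = Mul(-1, Mul(-3264, Pow(26, Rational(1, 2)))) = Mul(3264, Pow(26, Rational(1, 2)))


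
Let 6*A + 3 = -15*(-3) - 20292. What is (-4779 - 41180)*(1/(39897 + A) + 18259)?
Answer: -30647998090841/36522 ≈ -8.3916e+8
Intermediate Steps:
A = -3375 (A = -½ + (-15*(-3) - 20292)/6 = -½ + (45 - 20292)/6 = -½ + (⅙)*(-20247) = -½ - 6749/2 = -3375)
(-4779 - 41180)*(1/(39897 + A) + 18259) = (-4779 - 41180)*(1/(39897 - 3375) + 18259) = -45959*(1/36522 + 18259) = -45959*666855199/36522 = -30647998090841/36522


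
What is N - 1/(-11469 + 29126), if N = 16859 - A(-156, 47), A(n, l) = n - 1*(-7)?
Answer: 300310255/17657 ≈ 17008.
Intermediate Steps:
A(n, l) = 7 + n (A(n, l) = n + 7 = 7 + n)
N = 17008 (N = 16859 - (7 - 156) = 16859 - 1*(-149) = 16859 + 149 = 17008)
N - 1/(-11469 + 29126) = 17008 - 1/(-11469 + 29126) = 17008 - 1/17657 = 300310255/17657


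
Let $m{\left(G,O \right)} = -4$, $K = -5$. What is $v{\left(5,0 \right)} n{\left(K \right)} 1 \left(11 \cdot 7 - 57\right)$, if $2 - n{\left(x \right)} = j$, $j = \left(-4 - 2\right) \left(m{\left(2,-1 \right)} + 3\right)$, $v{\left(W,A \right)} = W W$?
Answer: $-2000$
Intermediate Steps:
$v{\left(W,A \right)} = W^{2}$
$j = 6$ ($j = \left(-4 - 2\right) \left(-4 + 3\right) = \left(-6\right) \left(-1\right) = 6$)
$n{\left(x \right)} = -4$ ($n{\left(x \right)} = 2 - 6 = -4$)
$v{\left(5,0 \right)} n{\left(K \right)} 1 \left(11 \cdot 7 - 57\right) = 5^{2} \left(-4\right) 1 \left(11 \cdot 7 - 57\right) = 25 \left(-4\right) 1 \left(77 - 57\right) = \left(-100\right) 1 \cdot 20 = \left(-100\right) 20 = -2000$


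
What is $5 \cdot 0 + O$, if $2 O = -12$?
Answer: $-6$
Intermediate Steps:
$O = -6$ ($O = \frac{1}{2} \left(-12\right) = -6$)
$5 \cdot 0 + O = 5 \cdot 0 - 6 = 0 - 6 = -6$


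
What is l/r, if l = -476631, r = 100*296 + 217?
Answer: -52959/3313 ≈ -15.985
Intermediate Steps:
r = 29817 (r = 29600 + 217 = 29817)
l/r = -476631/29817 = -476631*1/29817 = -52959/3313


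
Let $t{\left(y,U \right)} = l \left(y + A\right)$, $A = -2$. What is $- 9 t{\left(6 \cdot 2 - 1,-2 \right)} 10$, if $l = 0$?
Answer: $0$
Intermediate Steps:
$t{\left(y,U \right)} = 0$ ($t{\left(y,U \right)} = 0 \left(y - 2\right) = 0 \left(-2 + y\right) = 0$)
$- 9 t{\left(6 \cdot 2 - 1,-2 \right)} 10 = \left(-9\right) 0 \cdot 10 = 0 \cdot 10 = 0$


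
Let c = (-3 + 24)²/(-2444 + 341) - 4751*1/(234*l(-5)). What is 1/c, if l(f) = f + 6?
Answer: -164034/3364849 ≈ -0.048749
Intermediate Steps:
l(f) = 6 + f
c = -3364849/164034 (c = (-3 + 24)²/(-2444 + 341) - 4751*1/(234*(6 - 5)) = 21²/(-2103) - 4751/(234*1) = 441*(-1/2103) - 4751/234 = -147/701 - 4751*1/234 = -147/701 - 4751/234 = -3364849/164034 ≈ -20.513)
1/c = 1/(-3364849/164034) = -164034/3364849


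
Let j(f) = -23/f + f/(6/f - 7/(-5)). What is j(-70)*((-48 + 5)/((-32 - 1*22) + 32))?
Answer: -3664503/35420 ≈ -103.46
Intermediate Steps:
j(f) = -23/f + f/(7/5 + 6/f) (j(f) = -23/f + f/(6/f - 7*(-⅕)) = -23/f + f/(6/f + 7/5) = -23/f + f/(7/5 + 6/f))
j(-70)*((-48 + 5)/((-32 - 1*22) + 32)) = ((-690 - 161*(-70) + 5*(-70)³)/((-70)*(30 + 7*(-70))))*((-48 + 5)/((-32 - 1*22) + 32)) = (-(-690 + 11270 + 5*(-343000))/(70*(30 - 490)))*(-43/((-32 - 22) + 32)) = (-1/70*(-690 + 11270 - 1715000)/(-460))*(-43/(-54 + 32)) = (-1/70*(-1/460)*(-1704420))*(-43/(-22)) = -(-3664503)*(-1)/(1610*22) = -85221/1610*43/22 = -3664503/35420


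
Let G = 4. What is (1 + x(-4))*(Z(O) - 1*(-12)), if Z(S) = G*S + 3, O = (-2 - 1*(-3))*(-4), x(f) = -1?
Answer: 0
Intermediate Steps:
O = -4 (O = (-2 + 3)*(-4) = 1*(-4) = -4)
Z(S) = 3 + 4*S (Z(S) = 4*S + 3 = 3 + 4*S)
(1 + x(-4))*(Z(O) - 1*(-12)) = (1 - 1)*((3 + 4*(-4)) - 1*(-12)) = 0*((3 - 16) + 12) = 0*(-13 + 12) = 0*(-1) = 0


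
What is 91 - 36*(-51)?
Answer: 1927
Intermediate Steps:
91 - 36*(-51) = 91 + 1836 = 1927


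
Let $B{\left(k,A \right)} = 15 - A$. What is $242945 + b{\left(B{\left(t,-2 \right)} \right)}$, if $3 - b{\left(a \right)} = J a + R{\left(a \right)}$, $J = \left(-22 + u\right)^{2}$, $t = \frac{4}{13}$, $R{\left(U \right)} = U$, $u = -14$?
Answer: $220899$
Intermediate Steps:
$t = \frac{4}{13}$ ($t = 4 \cdot \frac{1}{13} = \frac{4}{13} \approx 0.30769$)
$J = 1296$ ($J = \left(-22 - 14\right)^{2} = \left(-36\right)^{2} = 1296$)
$b{\left(a \right)} = 3 - 1297 a$ ($b{\left(a \right)} = 3 - \left(1296 a + a\right) = 3 - 1297 a$)
$242945 + b{\left(B{\left(t,-2 \right)} \right)} = 242945 + \left(3 - 1297 \left(15 - -2\right)\right) = 242945 + \left(3 - 1297 \left(15 + 2\right)\right) = 242945 + \left(3 - 22049\right) = 242945 - 22046 = 220899$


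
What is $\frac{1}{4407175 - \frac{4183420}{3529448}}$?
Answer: $\frac{882362}{3888722701495} \approx 2.269 \cdot 10^{-7}$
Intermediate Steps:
$\frac{1}{4407175 - \frac{4183420}{3529448}} = \frac{1}{4407175 - \frac{1045855}{882362}} = \frac{1}{\frac{3888722701495}{882362}} = \frac{882362}{3888722701495}$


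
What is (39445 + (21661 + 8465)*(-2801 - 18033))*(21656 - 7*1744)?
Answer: -5929618077272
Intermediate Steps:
(39445 + (21661 + 8465)*(-2801 - 18033))*(21656 - 7*1744) = (39445 + 30126*(-20834))*(21656 - 12208) = (39445 - 627645084)*9448 = -627605639*9448 = -5929618077272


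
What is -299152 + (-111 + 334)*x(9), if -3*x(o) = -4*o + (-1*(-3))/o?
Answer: -2668507/9 ≈ -2.9650e+5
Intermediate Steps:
x(o) = -1/o + 4*o/3 (x(o) = -(-4*o + (-1*(-3))/o)/3 = -(-4*o + 3/o)/3 = -1/o + 4*o/3)
-299152 + (-111 + 334)*x(9) = -299152 + (-111 + 334)*(-1/9 + (4/3)*9) = -299152 + 223*(-1*⅑ + 12) = -299152 + 223*(-⅑ + 12) = -299152 + 223*(107/9) = -299152 + 23861/9 = -2668507/9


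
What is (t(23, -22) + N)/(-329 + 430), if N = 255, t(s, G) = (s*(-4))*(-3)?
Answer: 531/101 ≈ 5.2574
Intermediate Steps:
t(s, G) = 12*s (t(s, G) = -4*s*(-3) = 12*s)
(t(23, -22) + N)/(-329 + 430) = (12*23 + 255)/(-329 + 430) = (276 + 255)/101 = 531*(1/101) = 531/101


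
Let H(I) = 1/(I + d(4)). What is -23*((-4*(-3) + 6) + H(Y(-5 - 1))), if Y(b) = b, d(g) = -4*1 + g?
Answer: -2461/6 ≈ -410.17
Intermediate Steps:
d(g) = -4 + g
H(I) = 1/I (H(I) = 1/(I + (-4 + 4)) = 1/(I + 0) = 1/I)
-23*((-4*(-3) + 6) + H(Y(-5 - 1))) = -23*((-4*(-3) + 6) + 1/(-5 - 1)) = -23*((12 + 6) + 1/(-6)) = -23*(18 - 1/6) = -23*107/6 = -2461/6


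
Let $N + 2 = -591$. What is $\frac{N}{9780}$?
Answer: $- \frac{593}{9780} \approx -0.060634$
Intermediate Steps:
$N = -593$ ($N = -2 - 591 = -593$)
$\frac{N}{9780} = - \frac{593}{9780}$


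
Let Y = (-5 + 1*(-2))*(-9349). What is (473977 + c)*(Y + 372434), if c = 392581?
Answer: 379445817366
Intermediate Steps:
Y = 65443 (Y = (-5 - 2)*(-9349) = -7*(-9349) = 65443)
(473977 + c)*(Y + 372434) = (473977 + 392581)*(65443 + 372434) = 866558*437877 = 379445817366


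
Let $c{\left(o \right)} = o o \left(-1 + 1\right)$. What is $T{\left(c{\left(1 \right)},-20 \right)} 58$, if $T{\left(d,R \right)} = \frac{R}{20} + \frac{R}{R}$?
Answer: $0$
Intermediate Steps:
$c{\left(o \right)} = 0$ ($c{\left(o \right)} = o^{2} \cdot 0 = 0$)
$T{\left(d,R \right)} = 1 + \frac{R}{20}$ ($T{\left(d,R \right)} = R \frac{1}{20} + 1 = \frac{R}{20} + 1 = 1 + \frac{R}{20}$)
$T{\left(c{\left(1 \right)},-20 \right)} 58 = \left(1 + \frac{1}{20} \left(-20\right)\right) 58 = \left(1 - 1\right) 58 = 0 \cdot 58 = 0$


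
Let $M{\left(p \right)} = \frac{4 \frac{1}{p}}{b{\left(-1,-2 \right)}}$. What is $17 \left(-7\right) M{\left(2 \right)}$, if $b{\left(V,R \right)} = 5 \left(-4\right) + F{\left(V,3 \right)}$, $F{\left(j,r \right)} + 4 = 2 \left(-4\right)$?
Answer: $\frac{119}{16} \approx 7.4375$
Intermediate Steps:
$F{\left(j,r \right)} = -12$ ($F{\left(j,r \right)} = -4 + 2 \left(-4\right) = -4 - 8 = -12$)
$b{\left(V,R \right)} = -32$ ($b{\left(V,R \right)} = 5 \left(-4\right) - 12 = -20 - 12 = -32$)
$M{\left(p \right)} = - \frac{1}{8 p}$ ($M{\left(p \right)} = \frac{4 \frac{1}{p}}{-32} = \frac{4}{p} \left(- \frac{1}{32}\right) = - \frac{1}{8 p}$)
$17 \left(-7\right) M{\left(2 \right)} = 17 \left(-7\right) \left(- \frac{1}{8 \cdot 2}\right) = - 119 \left(\left(- \frac{1}{8}\right) \frac{1}{2}\right) = \left(-119\right) \left(- \frac{1}{16}\right) = \frac{119}{16}$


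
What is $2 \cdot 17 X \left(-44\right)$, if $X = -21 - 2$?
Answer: $34408$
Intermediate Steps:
$X = -23$
$2 \cdot 17 X \left(-44\right) = 2 \cdot 17 \left(-23\right) \left(-44\right) = 34 \left(-23\right) \left(-44\right) = \left(-782\right) \left(-44\right) = 34408$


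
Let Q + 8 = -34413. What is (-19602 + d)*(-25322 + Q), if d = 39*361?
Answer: 329960589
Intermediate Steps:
d = 14079
Q = -34421 (Q = -8 - 34413 = -34421)
(-19602 + d)*(-25322 + Q) = (-19602 + 14079)*(-25322 - 34421) = -5523*(-59743) = 329960589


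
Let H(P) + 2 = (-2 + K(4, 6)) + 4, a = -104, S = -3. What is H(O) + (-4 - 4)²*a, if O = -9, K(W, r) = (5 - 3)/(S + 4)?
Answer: -6654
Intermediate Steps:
K(W, r) = 2 (K(W, r) = (5 - 3)/(-3 + 4) = 2/1 = 2*1 = 2)
H(P) = 2 (H(P) = -2 + ((-2 + 2) + 4) = -2 + (0 + 4) = -2 + 4 = 2)
H(O) + (-4 - 4)²*a = 2 + (-4 - 4)²*(-104) = 2 + (-8)²*(-104) = 2 + 64*(-104) = 2 - 6656 = -6654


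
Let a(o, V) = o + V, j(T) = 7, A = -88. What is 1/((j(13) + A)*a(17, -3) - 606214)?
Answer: -1/607348 ≈ -1.6465e-6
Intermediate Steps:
a(o, V) = V + o
1/((j(13) + A)*a(17, -3) - 606214) = 1/((7 - 88)*(-3 + 17) - 606214) = 1/(-81*14 - 606214) = 1/(-1134 - 606214) = 1/(-607348) = -1/607348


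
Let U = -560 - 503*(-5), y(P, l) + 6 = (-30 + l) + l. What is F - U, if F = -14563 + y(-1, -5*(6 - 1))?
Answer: -16604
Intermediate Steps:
y(P, l) = -36 + 2*l (y(P, l) = -6 + ((-30 + l) + l) = -6 + (-30 + 2*l) = -36 + 2*l)
U = 1955 (U = -560 - 1*(-2515) = -560 + 2515 = 1955)
F = -14649 (F = -14563 + (-36 + 2*(-5*(6 - 1))) = -14563 + (-36 + 2*(-5*5)) = -14563 + (-36 + 2*(-25)) = -14563 + (-36 - 50) = -14563 - 86 = -14649)
F - U = -14649 - 1*1955 = -14649 - 1955 = -16604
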